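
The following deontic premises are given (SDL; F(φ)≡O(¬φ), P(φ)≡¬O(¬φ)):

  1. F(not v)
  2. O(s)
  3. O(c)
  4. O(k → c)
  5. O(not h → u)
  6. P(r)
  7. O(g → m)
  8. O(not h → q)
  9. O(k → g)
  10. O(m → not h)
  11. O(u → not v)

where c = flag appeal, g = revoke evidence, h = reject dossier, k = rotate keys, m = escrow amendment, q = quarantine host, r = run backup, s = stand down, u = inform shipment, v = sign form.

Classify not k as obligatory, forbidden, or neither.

F(not v) at premise 1 means O(v).
The contrapositive of premise 11 (O(u → not v)) is O(v → not u), and O(v) is already established, so O(not u).
Premise 5, O(not h → u), contraposes to O(not u → h); with O(not u) we get O(h).
The contrapositive of premise 10 (O(m → not h)) is O(h → not m), and O(h) is already established, so O(not m).
The contrapositive of premise 7 (O(g → m)) is O(not m → not g), and O(not m) is already established, so O(not g).
Premise 9, O(k → g), contraposes to O(not g → not k); with O(not g) we get O(not k).
Premises 2, 3, 4, 6, 8 do not contribute to this derivation.
Hence not k is obligatory.

Obligatory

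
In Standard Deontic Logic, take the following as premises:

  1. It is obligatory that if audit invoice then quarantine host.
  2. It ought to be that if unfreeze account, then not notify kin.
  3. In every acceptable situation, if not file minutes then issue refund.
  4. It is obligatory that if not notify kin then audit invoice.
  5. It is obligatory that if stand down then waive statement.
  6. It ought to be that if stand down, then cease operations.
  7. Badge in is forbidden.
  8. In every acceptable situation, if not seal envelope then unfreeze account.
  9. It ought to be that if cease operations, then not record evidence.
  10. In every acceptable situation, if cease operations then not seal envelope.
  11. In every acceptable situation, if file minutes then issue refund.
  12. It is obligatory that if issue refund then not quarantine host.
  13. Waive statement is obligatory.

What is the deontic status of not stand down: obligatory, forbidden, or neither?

Obligatory

Premises 3 and 11 cover both cases: O(¬file_minutes → issue_refund) and O(file_minutes → issue_refund). Since ¬file_minutes ∨ file_minutes is a tautology, O(issue_refund) follows.
Applying K to premise 12 (O(issue_refund → ¬quarantine_host)) and O(issue_refund) yields O(¬quarantine_host).
Premise 1, O(audit_invoice → quarantine_host), contraposes to O(¬quarantine_host → ¬audit_invoice); with O(¬quarantine_host) we get O(¬audit_invoice).
Premise 4, O(¬notify_kin → audit_invoice), contraposes to O(¬audit_invoice → notify_kin); with O(¬audit_invoice) we get O(notify_kin).
Premise 2, O(unfreeze_account → ¬notify_kin), contraposes to O(notify_kin → ¬unfreeze_account); with O(notify_kin) we get O(¬unfreeze_account).
The contrapositive of premise 8 (O(¬seal_envelope → unfreeze_account)) is O(¬unfreeze_account → seal_envelope), and O(¬unfreeze_account) is already established, so O(seal_envelope).
Premise 10, O(cease_operations → ¬seal_envelope), contraposes to O(seal_envelope → ¬cease_operations); with O(seal_envelope) we get O(¬cease_operations).
The contrapositive of premise 6 (O(stand_down → cease_operations)) is O(¬cease_operations → ¬stand_down), and O(¬cease_operations) is already established, so O(¬stand_down).
Premises 5, 7, 9, 13 do not contribute to this derivation.
Hence ¬stand_down is obligatory.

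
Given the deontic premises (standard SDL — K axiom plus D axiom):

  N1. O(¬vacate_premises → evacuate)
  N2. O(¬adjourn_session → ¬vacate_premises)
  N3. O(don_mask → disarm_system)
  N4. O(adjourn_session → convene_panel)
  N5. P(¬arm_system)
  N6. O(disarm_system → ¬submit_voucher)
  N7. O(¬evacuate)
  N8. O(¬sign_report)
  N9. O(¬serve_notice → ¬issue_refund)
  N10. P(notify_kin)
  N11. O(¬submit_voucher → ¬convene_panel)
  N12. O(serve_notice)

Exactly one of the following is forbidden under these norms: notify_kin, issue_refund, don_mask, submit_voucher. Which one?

Premise 7 gives O(¬evacuate).
Premise 1 is O(¬vacate_premises → evacuate); contrapositively O(¬evacuate → vacate_premises). Since O(¬evacuate) holds, K gives O(vacate_premises).
The contrapositive of premise 2 (O(¬adjourn_session → ¬vacate_premises)) is O(vacate_premises → adjourn_session), and O(vacate_premises) is already established, so O(adjourn_session).
From O(adjourn_session) and premise 4, O(adjourn_session → convene_panel), we obtain O(convene_panel).
Premise 11 is O(¬submit_voucher → ¬convene_panel); contrapositively O(convene_panel → submit_voucher). Since O(convene_panel) holds, K gives O(submit_voucher).
Premise 6, O(disarm_system → ¬submit_voucher), contraposes to O(submit_voucher → ¬disarm_system); with O(submit_voucher) we get O(¬disarm_system).
Premise 3, O(don_mask → disarm_system), contraposes to O(¬disarm_system → ¬don_mask); with O(¬disarm_system) we get O(¬don_mask).
So O(¬don_mask) holds, i.e. don_mask is forbidden. None of the other listed options is forbidden under the premises.

don_mask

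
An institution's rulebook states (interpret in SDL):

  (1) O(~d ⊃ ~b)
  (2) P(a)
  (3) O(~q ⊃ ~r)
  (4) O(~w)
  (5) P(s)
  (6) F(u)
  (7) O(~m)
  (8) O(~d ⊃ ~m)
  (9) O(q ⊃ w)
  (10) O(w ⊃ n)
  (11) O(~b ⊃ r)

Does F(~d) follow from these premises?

From premise 4 we have O(~w).
Premise 9 is O(q ⊃ w); contrapositively O(~w ⊃ ~q). Since O(~w) holds, K gives O(~q).
From O(~q) and premise 3, O(~q ⊃ ~r), we obtain O(~r).
Premise 11, O(~b ⊃ r), contraposes to O(~r ⊃ b); with O(~r) we get O(b).
The contrapositive of premise 1 (O(~d ⊃ ~b)) is O(b ⊃ d), and O(b) is already established, so O(d).
Premises 2, 5, 6, 7, 8, 10 do not contribute to this derivation.
So O(d) holds, i.e. F(~d). The claim follows.

Yes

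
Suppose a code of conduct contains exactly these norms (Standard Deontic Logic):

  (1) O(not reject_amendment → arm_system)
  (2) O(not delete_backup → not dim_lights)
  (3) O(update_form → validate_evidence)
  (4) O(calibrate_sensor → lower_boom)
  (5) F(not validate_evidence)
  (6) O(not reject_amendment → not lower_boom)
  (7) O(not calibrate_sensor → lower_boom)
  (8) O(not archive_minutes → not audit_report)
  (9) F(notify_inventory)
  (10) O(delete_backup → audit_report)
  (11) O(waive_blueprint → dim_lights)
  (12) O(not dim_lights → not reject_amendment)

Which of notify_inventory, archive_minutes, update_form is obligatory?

Premises 4 and 7 cover both cases: O(calibrate_sensor → lower_boom) and O(not calibrate_sensor → lower_boom). Since calibrate_sensor ∨ not calibrate_sensor is a tautology, O(lower_boom) follows.
The contrapositive of premise 6 (O(not reject_amendment → not lower_boom)) is O(lower_boom → reject_amendment), and O(lower_boom) is already established, so O(reject_amendment).
The contrapositive of premise 12 (O(not dim_lights → not reject_amendment)) is O(reject_amendment → dim_lights), and O(reject_amendment) is already established, so O(dim_lights).
Premise 2 is O(not delete_backup → not dim_lights); contrapositively O(dim_lights → delete_backup). Since O(dim_lights) holds, K gives O(delete_backup).
Premise 10 is O(delete_backup → audit_report); since O(delete_backup), deontic closure gives O(audit_report).
Premise 8, O(not archive_minutes → not audit_report), contraposes to O(audit_report → archive_minutes); with O(audit_report) we get O(archive_minutes).
So O(archive_minutes) holds — archive_minutes is obligatory. None of the other listed options is made obligatory by any chain of premises.

archive_minutes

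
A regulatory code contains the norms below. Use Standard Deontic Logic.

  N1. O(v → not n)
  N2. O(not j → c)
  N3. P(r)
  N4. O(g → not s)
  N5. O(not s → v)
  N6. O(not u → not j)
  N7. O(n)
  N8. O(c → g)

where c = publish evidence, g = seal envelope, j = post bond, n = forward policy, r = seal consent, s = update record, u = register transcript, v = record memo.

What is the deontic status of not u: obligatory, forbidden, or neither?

Premise 7 states O(n) outright.
The contrapositive of premise 1 (O(v → not n)) is O(n → not v), and O(n) is already established, so O(not v).
Premise 5, O(not s → v), contraposes to O(not v → s); with O(not v) we get O(s).
Premise 4 is O(g → not s); contrapositively O(s → not g). Since O(s) holds, K gives O(not g).
Premise 8 is O(c → g); contrapositively O(not g → not c). Since O(not g) holds, K gives O(not c).
Premise 2 is O(not j → c); contrapositively O(not c → j). Since O(not c) holds, K gives O(j).
Premise 6 is O(not u → not j); contrapositively O(j → u). Since O(j) holds, K gives O(u).
Premise 3 does not contribute to this derivation.
Thus O(u), which is F(not u): not u is forbidden.

Forbidden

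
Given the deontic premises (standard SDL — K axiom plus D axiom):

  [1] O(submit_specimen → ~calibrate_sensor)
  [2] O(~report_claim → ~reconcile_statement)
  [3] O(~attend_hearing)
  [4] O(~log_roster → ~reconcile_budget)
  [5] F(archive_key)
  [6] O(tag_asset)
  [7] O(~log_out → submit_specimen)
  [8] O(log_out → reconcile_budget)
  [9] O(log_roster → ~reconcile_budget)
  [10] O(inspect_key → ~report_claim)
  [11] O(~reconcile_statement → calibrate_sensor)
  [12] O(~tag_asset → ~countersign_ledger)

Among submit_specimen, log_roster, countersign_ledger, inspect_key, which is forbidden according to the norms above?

Premises 4 and 9 cover both cases: O(~log_roster → ~reconcile_budget) and O(log_roster → ~reconcile_budget). Since ~log_roster ∨ log_roster is a tautology, O(~reconcile_budget) follows.
Premise 8 is O(log_out → reconcile_budget); contrapositively O(~reconcile_budget → ~log_out). Since O(~reconcile_budget) holds, K gives O(~log_out).
With premise 7, O(~log_out → submit_specimen), the K-axiom yields O(submit_specimen).
With premise 1, O(submit_specimen → ~calibrate_sensor), the K-axiom yields O(~calibrate_sensor).
Premise 11 is O(~reconcile_statement → calibrate_sensor); contrapositively O(~calibrate_sensor → reconcile_statement). Since O(~calibrate_sensor) holds, K gives O(reconcile_statement).
Premise 2, O(~report_claim → ~reconcile_statement), contraposes to O(reconcile_statement → report_claim); with O(reconcile_statement) we get O(report_claim).
Premise 10 is O(inspect_key → ~report_claim); contrapositively O(report_claim → ~inspect_key). Since O(report_claim) holds, K gives O(~inspect_key).
So O(~inspect_key) holds, i.e. inspect_key is forbidden. None of the other listed options is forbidden under the premises.

inspect_key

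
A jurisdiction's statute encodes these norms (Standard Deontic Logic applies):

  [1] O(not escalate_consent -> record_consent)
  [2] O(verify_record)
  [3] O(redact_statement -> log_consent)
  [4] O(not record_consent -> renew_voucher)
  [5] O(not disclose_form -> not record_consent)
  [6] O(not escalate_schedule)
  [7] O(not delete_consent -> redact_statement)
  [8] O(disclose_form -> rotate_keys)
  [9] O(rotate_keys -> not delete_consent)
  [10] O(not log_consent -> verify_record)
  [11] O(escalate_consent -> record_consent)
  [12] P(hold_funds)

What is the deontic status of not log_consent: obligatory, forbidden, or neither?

Premises 1 and 11 are O(not escalate_consent -> record_consent) and O(escalate_consent -> record_consent); every ideal world satisfies not escalate_consent or escalate_consent, so in either case record_consent holds — hence O(record_consent).
Premise 5 is O(not disclose_form -> not record_consent); contrapositively O(record_consent -> disclose_form). Since O(record_consent) holds, K gives O(disclose_form).
From O(disclose_form) and premise 8, O(disclose_form -> rotate_keys), we obtain O(rotate_keys).
From O(rotate_keys) and premise 9, O(rotate_keys -> not delete_consent), we obtain O(not delete_consent).
Premise 7 is O(not delete_consent -> redact_statement); since O(not delete_consent), deontic closure gives O(redact_statement).
With premise 3, O(redact_statement -> log_consent), the K-axiom yields O(log_consent).
Premises 2, 4, 6, 10, 12 do not contribute to this derivation.
Thus O(log_consent), which is F(not log_consent): not log_consent is forbidden.

Forbidden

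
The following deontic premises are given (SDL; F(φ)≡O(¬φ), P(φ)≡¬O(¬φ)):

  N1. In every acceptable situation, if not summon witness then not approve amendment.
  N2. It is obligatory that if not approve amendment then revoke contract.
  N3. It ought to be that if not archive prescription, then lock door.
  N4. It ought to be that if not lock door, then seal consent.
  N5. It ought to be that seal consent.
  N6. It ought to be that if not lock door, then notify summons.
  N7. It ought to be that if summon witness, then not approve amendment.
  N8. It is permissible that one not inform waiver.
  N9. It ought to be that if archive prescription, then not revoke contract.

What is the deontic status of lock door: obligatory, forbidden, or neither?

By case analysis on ¬summon_witness: premise 1 gives O(¬summon_witness → ¬approve_amendment) and premise 7 gives O(summon_witness → ¬approve_amendment), so O(¬approve_amendment) either way.
With premise 2, O(¬approve_amendment → revoke_contract), the K-axiom yields O(revoke_contract).
The contrapositive of premise 9 (O(archive_prescription → ¬revoke_contract)) is O(revoke_contract → ¬archive_prescription), and O(revoke_contract) is already established, so O(¬archive_prescription).
With premise 3, O(¬archive_prescription → lock_door), the K-axiom yields O(lock_door).
Premises 4, 5, 6, 8 do not contribute to this derivation.
Hence lock_door is obligatory.

Obligatory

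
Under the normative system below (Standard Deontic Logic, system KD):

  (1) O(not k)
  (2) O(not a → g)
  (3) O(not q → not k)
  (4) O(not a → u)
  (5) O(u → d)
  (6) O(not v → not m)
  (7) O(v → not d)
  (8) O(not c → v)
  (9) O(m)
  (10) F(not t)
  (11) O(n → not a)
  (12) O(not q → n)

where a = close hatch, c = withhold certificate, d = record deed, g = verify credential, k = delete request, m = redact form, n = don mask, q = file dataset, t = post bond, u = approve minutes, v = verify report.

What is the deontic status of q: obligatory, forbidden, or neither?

Premise 9 gives O(m).
Premise 6, O(not v → not m), contraposes to O(m → v); with O(m) we get O(v).
Applying K to premise 7 (O(v → not d)) and O(v) yields O(not d).
Premise 5, O(u → d), contraposes to O(not d → not u); with O(not d) we get O(not u).
Premise 4 is O(not a → u); contrapositively O(not u → a). Since O(not u) holds, K gives O(a).
Premise 11, O(n → not a), contraposes to O(a → not n); with O(a) we get O(not n).
Premise 12, O(not q → n), contraposes to O(not n → q); with O(not n) we get O(q).
Premises 1, 2, 3, 8, 10 do not contribute to this derivation.
Hence q is obligatory.

Obligatory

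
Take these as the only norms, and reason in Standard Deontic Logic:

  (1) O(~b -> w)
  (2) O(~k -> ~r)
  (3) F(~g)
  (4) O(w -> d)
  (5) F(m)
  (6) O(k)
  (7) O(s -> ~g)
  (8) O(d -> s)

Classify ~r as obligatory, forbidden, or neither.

Neither

Premise 2 is O(~k -> ~r), but O(~k) is not derivable from the premises, so it does not yield O(~r).
No premise or chain of K-axiom applications forces O(~r), and none forces O(r). So ~r is neither obligatory nor forbidden under these norms.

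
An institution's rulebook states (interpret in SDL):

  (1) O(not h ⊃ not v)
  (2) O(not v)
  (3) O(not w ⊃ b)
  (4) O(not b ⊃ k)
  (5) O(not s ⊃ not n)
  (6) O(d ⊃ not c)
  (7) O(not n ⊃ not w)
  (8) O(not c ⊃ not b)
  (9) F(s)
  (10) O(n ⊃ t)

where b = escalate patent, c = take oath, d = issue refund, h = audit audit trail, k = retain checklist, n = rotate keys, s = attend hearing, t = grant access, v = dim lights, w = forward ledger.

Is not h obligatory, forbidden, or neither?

Premise 1 is O(not h ⊃ not v); even if O(not v) held, inferring O(not h) would be affirming the consequent — invalid.
No premise or chain of K-axiom applications forces O(not h), and none forces O(h). So not h is neither obligatory nor forbidden under these norms.

Neither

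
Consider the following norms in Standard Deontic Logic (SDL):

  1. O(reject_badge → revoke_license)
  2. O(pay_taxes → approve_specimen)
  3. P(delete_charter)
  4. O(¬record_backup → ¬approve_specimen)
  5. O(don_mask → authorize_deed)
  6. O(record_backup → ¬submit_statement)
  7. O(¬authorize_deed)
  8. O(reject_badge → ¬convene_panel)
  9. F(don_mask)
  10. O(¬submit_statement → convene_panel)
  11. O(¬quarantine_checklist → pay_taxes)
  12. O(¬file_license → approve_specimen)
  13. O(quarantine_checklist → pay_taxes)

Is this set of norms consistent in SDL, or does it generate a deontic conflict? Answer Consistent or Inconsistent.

Premise 5 is O(don_mask → authorize_deed), but O(don_mask) is not derivable from the premises, so it does not yield O(authorize_deed).
So O(authorize_deed) is not derivable, and the apparent clash with O(¬authorize_deed) does not arise.
A world satisfying every obligation exists (e.g. approve_specimen=true, authorize_deed=false, convene_panel=true, delete_charter=false, don_mask=false, file_license=false, pay_taxes=true, quarantine_checklist=false, record_backup=true, reject_badge=false, revoke_license=false, submit_statement=false); no atom is both obligatory and forbidden, so the set is consistent.

Consistent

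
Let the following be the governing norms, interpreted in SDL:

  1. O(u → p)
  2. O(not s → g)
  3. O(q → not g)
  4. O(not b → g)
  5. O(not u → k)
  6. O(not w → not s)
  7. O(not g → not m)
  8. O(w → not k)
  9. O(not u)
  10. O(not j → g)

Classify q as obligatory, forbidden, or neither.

Premise 9 states O(not u) outright.
Applying K to premise 5 (O(not u → k)) and O(not u) yields O(k).
Premise 8 is O(w → not k); contrapositively O(k → not w). Since O(k) holds, K gives O(not w).
With premise 6, O(not w → not s), the K-axiom yields O(not s).
Premise 2 is O(not s → g); since O(not s), deontic closure gives O(g).
Premise 3, O(q → not g), contraposes to O(g → not q); with O(g) we get O(not q).
Premises 1, 4, 7, 10 do not contribute to this derivation.
Thus O(not q), which is F(q): q is forbidden.

Forbidden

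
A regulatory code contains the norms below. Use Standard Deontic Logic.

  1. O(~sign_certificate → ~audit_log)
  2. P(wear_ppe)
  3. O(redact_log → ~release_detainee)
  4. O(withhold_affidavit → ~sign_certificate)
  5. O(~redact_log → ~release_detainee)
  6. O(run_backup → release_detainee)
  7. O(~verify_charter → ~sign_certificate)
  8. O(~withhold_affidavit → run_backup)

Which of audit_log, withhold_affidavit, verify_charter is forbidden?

By case analysis on ~redact_log: premise 5 gives O(~redact_log → ~release_detainee) and premise 3 gives O(redact_log → ~release_detainee), so O(~release_detainee) either way.
Premise 6 is O(run_backup → release_detainee); contrapositively O(~release_detainee → ~run_backup). Since O(~release_detainee) holds, K gives O(~run_backup).
Premise 8 is O(~withhold_affidavit → run_backup); contrapositively O(~run_backup → withhold_affidavit). Since O(~run_backup) holds, K gives O(withhold_affidavit).
Applying K to premise 4 (O(withhold_affidavit → ~sign_certificate)) and O(withhold_affidavit) yields O(~sign_certificate).
From O(~sign_certificate) and premise 1, O(~sign_certificate → ~audit_log), we obtain O(~audit_log).
So O(~audit_log) holds, i.e. audit_log is forbidden. None of the other listed options is forbidden under the premises.

audit_log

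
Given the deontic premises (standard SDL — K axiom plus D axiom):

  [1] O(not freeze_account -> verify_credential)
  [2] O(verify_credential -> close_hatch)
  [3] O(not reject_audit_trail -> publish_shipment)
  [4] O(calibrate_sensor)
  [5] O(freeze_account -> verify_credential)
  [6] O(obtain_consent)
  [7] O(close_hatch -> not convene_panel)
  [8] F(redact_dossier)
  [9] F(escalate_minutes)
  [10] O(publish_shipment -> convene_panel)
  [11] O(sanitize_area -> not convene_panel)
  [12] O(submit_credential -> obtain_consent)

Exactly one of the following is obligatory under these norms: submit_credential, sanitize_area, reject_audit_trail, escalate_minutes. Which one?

reject_audit_trail

Premises 5 and 1 cover both cases: O(freeze_account -> verify_credential) and O(not freeze_account -> verify_credential). Since freeze_account ∨ not freeze_account is a tautology, O(verify_credential) follows.
With premise 2, O(verify_credential -> close_hatch), the K-axiom yields O(close_hatch).
From O(close_hatch) and premise 7, O(close_hatch -> not convene_panel), we obtain O(not convene_panel).
Premise 10 is O(publish_shipment -> convene_panel); contrapositively O(not convene_panel -> not publish_shipment). Since O(not convene_panel) holds, K gives O(not publish_shipment).
The contrapositive of premise 3 (O(not reject_audit_trail -> publish_shipment)) is O(not publish_shipment -> reject_audit_trail), and O(not publish_shipment) is already established, so O(reject_audit_trail).
So O(reject_audit_trail) holds — reject_audit_trail is obligatory. None of the other listed options is made obligatory by any chain of premises.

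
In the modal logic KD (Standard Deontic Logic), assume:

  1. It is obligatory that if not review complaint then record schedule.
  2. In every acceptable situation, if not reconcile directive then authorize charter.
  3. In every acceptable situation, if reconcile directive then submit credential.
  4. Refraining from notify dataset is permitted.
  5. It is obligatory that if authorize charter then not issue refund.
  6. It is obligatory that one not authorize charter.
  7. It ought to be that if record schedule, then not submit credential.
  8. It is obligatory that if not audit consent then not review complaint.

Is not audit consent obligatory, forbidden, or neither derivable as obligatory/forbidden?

Forbidden

Premise 6 states O(¬authorize_charter) outright.
The contrapositive of premise 2 (O(¬reconcile_directive → authorize_charter)) is O(¬authorize_charter → reconcile_directive), and O(¬authorize_charter) is already established, so O(reconcile_directive).
With premise 3, O(reconcile_directive → submit_credential), the K-axiom yields O(submit_credential).
Premise 7, O(record_schedule → ¬submit_credential), contraposes to O(submit_credential → ¬record_schedule); with O(submit_credential) we get O(¬record_schedule).
The contrapositive of premise 1 (O(¬review_complaint → record_schedule)) is O(¬record_schedule → review_complaint), and O(¬record_schedule) is already established, so O(review_complaint).
The contrapositive of premise 8 (O(¬audit_consent → ¬review_complaint)) is O(review_complaint → audit_consent), and O(review_complaint) is already established, so O(audit_consent).
Premises 4, 5 do not contribute to this derivation.
Thus O(audit_consent), which is F(¬audit_consent): ¬audit_consent is forbidden.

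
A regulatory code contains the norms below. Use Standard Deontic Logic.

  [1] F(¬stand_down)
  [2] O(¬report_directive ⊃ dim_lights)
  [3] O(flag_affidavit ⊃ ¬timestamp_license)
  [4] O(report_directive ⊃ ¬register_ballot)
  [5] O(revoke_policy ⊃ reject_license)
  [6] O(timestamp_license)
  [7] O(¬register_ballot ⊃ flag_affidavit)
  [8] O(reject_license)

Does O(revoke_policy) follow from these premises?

Premise 5 is O(revoke_policy ⊃ reject_license); even if O(reject_license) held, inferring O(revoke_policy) would be affirming the consequent — invalid.
No other premise forces O(revoke_policy). An ideal world satisfying every premise can still have revoke_policy false, so O(revoke_policy) is not derivable.

No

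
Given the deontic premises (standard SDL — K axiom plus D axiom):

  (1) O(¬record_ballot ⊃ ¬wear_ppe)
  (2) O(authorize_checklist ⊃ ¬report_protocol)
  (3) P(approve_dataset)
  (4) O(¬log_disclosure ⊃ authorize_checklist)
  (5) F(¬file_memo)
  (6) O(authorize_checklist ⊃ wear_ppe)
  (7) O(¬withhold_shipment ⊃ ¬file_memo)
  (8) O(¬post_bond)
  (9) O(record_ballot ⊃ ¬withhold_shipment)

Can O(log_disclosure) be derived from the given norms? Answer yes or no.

Yes

F(¬file_memo) at premise 5 means O(file_memo).
Premise 7 is O(¬withhold_shipment ⊃ ¬file_memo); contrapositively O(file_memo ⊃ withhold_shipment). Since O(file_memo) holds, K gives O(withhold_shipment).
The contrapositive of premise 9 (O(record_ballot ⊃ ¬withhold_shipment)) is O(withhold_shipment ⊃ ¬record_ballot), and O(withhold_shipment) is already established, so O(¬record_ballot).
Applying K to premise 1 (O(¬record_ballot ⊃ ¬wear_ppe)) and O(¬record_ballot) yields O(¬wear_ppe).
Premise 6, O(authorize_checklist ⊃ wear_ppe), contraposes to O(¬wear_ppe ⊃ ¬authorize_checklist); with O(¬wear_ppe) we get O(¬authorize_checklist).
Premise 4, O(¬log_disclosure ⊃ authorize_checklist), contraposes to O(¬authorize_checklist ⊃ log_disclosure); with O(¬authorize_checklist) we get O(log_disclosure).
Premises 2, 3, 8 do not contribute to this derivation.
So O(log_disclosure) follows.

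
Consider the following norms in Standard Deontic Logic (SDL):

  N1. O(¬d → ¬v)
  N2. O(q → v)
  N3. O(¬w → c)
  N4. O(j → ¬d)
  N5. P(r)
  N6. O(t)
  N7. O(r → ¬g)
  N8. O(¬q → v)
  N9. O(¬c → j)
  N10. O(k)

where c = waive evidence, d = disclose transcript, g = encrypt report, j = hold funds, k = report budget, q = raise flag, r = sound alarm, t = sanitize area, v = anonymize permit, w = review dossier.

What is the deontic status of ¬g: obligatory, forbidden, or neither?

Premise 7 is O(r → ¬g), but O(r) is not derivable from the premises (the permission P(r) asserts only ¬O(¬r), not O(r)), so it does not yield O(¬g).
No premise or chain of K-axiom applications forces O(¬g), and none forces O(g). So ¬g is neither obligatory nor forbidden under these norms.

Neither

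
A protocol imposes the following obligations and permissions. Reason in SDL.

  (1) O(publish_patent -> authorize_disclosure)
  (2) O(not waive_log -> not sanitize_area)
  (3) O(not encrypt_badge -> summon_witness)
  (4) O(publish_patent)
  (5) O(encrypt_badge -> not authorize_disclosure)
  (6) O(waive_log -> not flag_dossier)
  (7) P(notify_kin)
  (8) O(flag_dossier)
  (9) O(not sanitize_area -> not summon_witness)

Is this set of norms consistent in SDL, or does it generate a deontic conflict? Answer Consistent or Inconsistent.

Premise 4 states O(publish_patent) outright.
With premise 1, O(publish_patent -> authorize_disclosure), the K-axiom yields O(authorize_disclosure).
Premise 5, O(encrypt_badge -> not authorize_disclosure), contraposes to O(authorize_disclosure -> not encrypt_badge); with O(authorize_disclosure) we get O(not encrypt_badge).
With premise 3, O(not encrypt_badge -> summon_witness), the K-axiom yields O(summon_witness).
Premise 9 is O(not sanitize_area -> not summon_witness); contrapositively O(summon_witness -> sanitize_area). Since O(summon_witness) holds, K gives O(sanitize_area).
The contrapositive of premise 2 (O(not waive_log -> not sanitize_area)) is O(sanitize_area -> waive_log), and O(sanitize_area) is already established, so O(waive_log).
Applying K to premise 6 (O(waive_log -> not flag_dossier)) and O(waive_log) yields O(not flag_dossier).
But premise 8 directly asserts O(flag_dossier).
We now have both O(not flag_dossier) and O(flag_dossier) — flag_dossier is simultaneously obligatory and forbidden, violating the D-axiom.

Inconsistent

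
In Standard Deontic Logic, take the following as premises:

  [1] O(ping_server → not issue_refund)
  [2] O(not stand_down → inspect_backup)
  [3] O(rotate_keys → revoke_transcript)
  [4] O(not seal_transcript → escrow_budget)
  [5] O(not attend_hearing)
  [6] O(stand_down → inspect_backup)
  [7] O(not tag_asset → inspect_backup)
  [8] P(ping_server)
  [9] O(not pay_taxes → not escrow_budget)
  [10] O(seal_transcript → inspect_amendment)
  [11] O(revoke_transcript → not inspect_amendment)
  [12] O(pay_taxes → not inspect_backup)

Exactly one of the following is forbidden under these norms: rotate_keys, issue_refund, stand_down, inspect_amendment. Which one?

Premises 6 and 2 cover both cases: O(stand_down → inspect_backup) and O(not stand_down → inspect_backup). Since stand_down ∨ not stand_down is a tautology, O(inspect_backup) follows.
The contrapositive of premise 12 (O(pay_taxes → not inspect_backup)) is O(inspect_backup → not pay_taxes), and O(inspect_backup) is already established, so O(not pay_taxes).
From O(not pay_taxes) and premise 9, O(not pay_taxes → not escrow_budget), we obtain O(not escrow_budget).
Premise 4, O(not seal_transcript → escrow_budget), contraposes to O(not escrow_budget → seal_transcript); with O(not escrow_budget) we get O(seal_transcript).
From O(seal_transcript) and premise 10, O(seal_transcript → inspect_amendment), we obtain O(inspect_amendment).
Premise 11 is O(revoke_transcript → not inspect_amendment); contrapositively O(inspect_amendment → not revoke_transcript). Since O(inspect_amendment) holds, K gives O(not revoke_transcript).
The contrapositive of premise 3 (O(rotate_keys → revoke_transcript)) is O(not revoke_transcript → not rotate_keys), and O(not revoke_transcript) is already established, so O(not rotate_keys).
So O(not rotate_keys) holds, i.e. rotate_keys is forbidden. None of the other listed options is forbidden under the premises.

rotate_keys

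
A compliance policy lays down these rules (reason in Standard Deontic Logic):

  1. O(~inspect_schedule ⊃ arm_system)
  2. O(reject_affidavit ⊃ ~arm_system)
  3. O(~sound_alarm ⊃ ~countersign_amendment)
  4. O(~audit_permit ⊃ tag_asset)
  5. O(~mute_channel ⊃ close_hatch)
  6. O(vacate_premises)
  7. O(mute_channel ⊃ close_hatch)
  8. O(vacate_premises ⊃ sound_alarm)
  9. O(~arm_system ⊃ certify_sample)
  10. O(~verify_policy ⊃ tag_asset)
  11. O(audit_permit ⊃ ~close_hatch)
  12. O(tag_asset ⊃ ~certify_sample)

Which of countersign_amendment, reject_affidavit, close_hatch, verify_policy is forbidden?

Premises 7 and 5 are O(mute_channel ⊃ close_hatch) and O(~mute_channel ⊃ close_hatch); every ideal world satisfies mute_channel or ~mute_channel, so in either case close_hatch holds — hence O(close_hatch).
Premise 11, O(audit_permit ⊃ ~close_hatch), contraposes to O(close_hatch ⊃ ~audit_permit); with O(close_hatch) we get O(~audit_permit).
Applying K to premise 4 (O(~audit_permit ⊃ tag_asset)) and O(~audit_permit) yields O(tag_asset).
From O(tag_asset) and premise 12, O(tag_asset ⊃ ~certify_sample), we obtain O(~certify_sample).
Premise 9 is O(~arm_system ⊃ certify_sample); contrapositively O(~certify_sample ⊃ arm_system). Since O(~certify_sample) holds, K gives O(arm_system).
Premise 2 is O(reject_affidavit ⊃ ~arm_system); contrapositively O(arm_system ⊃ ~reject_affidavit). Since O(arm_system) holds, K gives O(~reject_affidavit).
So O(~reject_affidavit) holds, i.e. reject_affidavit is forbidden. None of the other listed options is forbidden under the premises.

reject_affidavit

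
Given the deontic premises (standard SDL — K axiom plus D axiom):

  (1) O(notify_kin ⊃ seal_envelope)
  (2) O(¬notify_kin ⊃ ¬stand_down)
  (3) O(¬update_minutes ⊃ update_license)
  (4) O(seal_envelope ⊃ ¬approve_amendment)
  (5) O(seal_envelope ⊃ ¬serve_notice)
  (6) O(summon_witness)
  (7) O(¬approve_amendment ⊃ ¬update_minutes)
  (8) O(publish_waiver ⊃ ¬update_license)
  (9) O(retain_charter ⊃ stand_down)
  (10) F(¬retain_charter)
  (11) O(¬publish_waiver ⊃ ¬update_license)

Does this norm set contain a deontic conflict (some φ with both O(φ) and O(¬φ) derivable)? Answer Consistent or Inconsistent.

Premises 8 and 11 are O(publish_waiver ⊃ ¬update_license) and O(¬publish_waiver ⊃ ¬update_license); every ideal world satisfies publish_waiver or ¬publish_waiver, so in either case ¬update_license holds — hence O(¬update_license).
The contrapositive of premise 3 (O(¬update_minutes ⊃ update_license)) is O(¬update_license ⊃ update_minutes), and O(¬update_license) is already established, so O(update_minutes).
The contrapositive of premise 7 (O(¬approve_amendment ⊃ ¬update_minutes)) is O(update_minutes ⊃ approve_amendment), and O(update_minutes) is already established, so O(approve_amendment).
Premise 4 is O(seal_envelope ⊃ ¬approve_amendment); contrapositively O(approve_amendment ⊃ ¬seal_envelope). Since O(approve_amendment) holds, K gives O(¬seal_envelope).
The contrapositive of premise 1 (O(notify_kin ⊃ seal_envelope)) is O(¬seal_envelope ⊃ ¬notify_kin), and O(¬seal_envelope) is already established, so O(¬notify_kin).
With premise 2, O(¬notify_kin ⊃ ¬stand_down), the K-axiom yields O(¬stand_down).
Premise 9 is O(retain_charter ⊃ stand_down); contrapositively O(¬stand_down ⊃ ¬retain_charter). Since O(¬stand_down) holds, K gives O(¬retain_charter).
Yet premise 10 is F(¬retain_charter), i.e. O(retain_charter).
We now have both O(¬retain_charter) and O(retain_charter) — retain_charter is simultaneously obligatory and forbidden, violating the D-axiom.

Inconsistent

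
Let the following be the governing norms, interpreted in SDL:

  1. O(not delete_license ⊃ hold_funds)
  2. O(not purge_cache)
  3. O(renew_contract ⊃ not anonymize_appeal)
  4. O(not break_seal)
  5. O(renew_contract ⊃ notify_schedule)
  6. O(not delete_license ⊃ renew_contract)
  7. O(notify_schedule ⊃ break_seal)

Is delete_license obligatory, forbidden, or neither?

Premise 4 gives O(not break_seal).
Premise 7, O(notify_schedule ⊃ break_seal), contraposes to O(not break_seal ⊃ not notify_schedule); with O(not break_seal) we get O(not notify_schedule).
Premise 5 is O(renew_contract ⊃ notify_schedule); contrapositively O(not notify_schedule ⊃ not renew_contract). Since O(not notify_schedule) holds, K gives O(not renew_contract).
The contrapositive of premise 6 (O(not delete_license ⊃ renew_contract)) is O(not renew_contract ⊃ delete_license), and O(not renew_contract) is already established, so O(delete_license).
Premises 1, 2, 3 do not contribute to this derivation.
Hence delete_license is obligatory.

Obligatory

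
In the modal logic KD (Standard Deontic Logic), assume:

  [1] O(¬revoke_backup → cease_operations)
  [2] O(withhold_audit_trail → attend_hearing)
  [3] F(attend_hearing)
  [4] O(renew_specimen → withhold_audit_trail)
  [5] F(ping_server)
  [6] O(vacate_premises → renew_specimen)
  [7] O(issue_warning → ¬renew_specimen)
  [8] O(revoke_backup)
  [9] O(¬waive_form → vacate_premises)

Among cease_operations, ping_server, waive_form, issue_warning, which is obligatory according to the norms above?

Premise 3 is F(attend_hearing), i.e. O(¬attend_hearing).
The contrapositive of premise 2 (O(withhold_audit_trail → attend_hearing)) is O(¬attend_hearing → ¬withhold_audit_trail), and O(¬attend_hearing) is already established, so O(¬withhold_audit_trail).
Premise 4, O(renew_specimen → withhold_audit_trail), contraposes to O(¬withhold_audit_trail → ¬renew_specimen); with O(¬withhold_audit_trail) we get O(¬renew_specimen).
Premise 6 is O(vacate_premises → renew_specimen); contrapositively O(¬renew_specimen → ¬vacate_premises). Since O(¬renew_specimen) holds, K gives O(¬vacate_premises).
Premise 9 is O(¬waive_form → vacate_premises); contrapositively O(¬vacate_premises → waive_form). Since O(¬vacate_premises) holds, K gives O(waive_form).
So O(waive_form) holds — waive_form is obligatory. None of the other listed options is made obligatory by any chain of premises.

waive_form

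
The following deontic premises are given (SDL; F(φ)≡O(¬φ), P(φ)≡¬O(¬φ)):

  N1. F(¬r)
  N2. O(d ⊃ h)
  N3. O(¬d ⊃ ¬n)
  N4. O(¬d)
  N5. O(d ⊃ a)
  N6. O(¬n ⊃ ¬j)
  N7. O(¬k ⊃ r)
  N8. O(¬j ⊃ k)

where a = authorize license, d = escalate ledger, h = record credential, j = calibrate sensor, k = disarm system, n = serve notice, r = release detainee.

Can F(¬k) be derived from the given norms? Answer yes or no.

Premise 4 gives O(¬d).
Premise 3 is O(¬d ⊃ ¬n); since O(¬d), deontic closure gives O(¬n).
Premise 6 is O(¬n ⊃ ¬j); since O(¬n), deontic closure gives O(¬j).
From O(¬j) and premise 8, O(¬j ⊃ k), we obtain O(k).
Premises 1, 2, 5, 7 do not contribute to this derivation.
So O(k) holds, i.e. F(¬k). The claim follows.

Yes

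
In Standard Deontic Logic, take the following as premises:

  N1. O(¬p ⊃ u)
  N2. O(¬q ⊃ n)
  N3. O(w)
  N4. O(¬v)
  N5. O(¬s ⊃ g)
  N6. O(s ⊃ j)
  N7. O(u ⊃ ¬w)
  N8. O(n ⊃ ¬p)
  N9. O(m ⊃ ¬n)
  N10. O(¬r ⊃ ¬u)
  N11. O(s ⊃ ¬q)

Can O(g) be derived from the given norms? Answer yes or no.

Yes

Premise 3 states O(w) outright.
Premise 7, O(u ⊃ ¬w), contraposes to O(w ⊃ ¬u); with O(w) we get O(¬u).
Premise 1, O(¬p ⊃ u), contraposes to O(¬u ⊃ p); with O(¬u) we get O(p).
Premise 8 is O(n ⊃ ¬p); contrapositively O(p ⊃ ¬n). Since O(p) holds, K gives O(¬n).
The contrapositive of premise 2 (O(¬q ⊃ n)) is O(¬n ⊃ q), and O(¬n) is already established, so O(q).
Premise 11 is O(s ⊃ ¬q); contrapositively O(q ⊃ ¬s). Since O(q) holds, K gives O(¬s).
Applying K to premise 5 (O(¬s ⊃ g)) and O(¬s) yields O(g).
Premises 4, 6, 9, 10 do not contribute to this derivation.
So O(g) follows.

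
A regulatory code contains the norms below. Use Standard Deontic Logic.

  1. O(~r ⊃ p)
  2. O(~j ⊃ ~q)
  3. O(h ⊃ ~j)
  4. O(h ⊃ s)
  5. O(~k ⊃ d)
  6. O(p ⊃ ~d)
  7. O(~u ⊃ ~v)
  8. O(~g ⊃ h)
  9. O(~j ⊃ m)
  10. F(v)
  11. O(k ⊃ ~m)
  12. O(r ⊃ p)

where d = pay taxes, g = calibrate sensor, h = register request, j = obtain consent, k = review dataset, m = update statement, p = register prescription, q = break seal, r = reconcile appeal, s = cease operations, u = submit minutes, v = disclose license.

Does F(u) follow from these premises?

Premise 7 is O(~u ⊃ ~v); even if O(~v) held, inferring O(~u) would be affirming the consequent — invalid.
No other premise forces O(~u). An ideal world satisfying every premise can still have u true, so F(u) is not derivable.

No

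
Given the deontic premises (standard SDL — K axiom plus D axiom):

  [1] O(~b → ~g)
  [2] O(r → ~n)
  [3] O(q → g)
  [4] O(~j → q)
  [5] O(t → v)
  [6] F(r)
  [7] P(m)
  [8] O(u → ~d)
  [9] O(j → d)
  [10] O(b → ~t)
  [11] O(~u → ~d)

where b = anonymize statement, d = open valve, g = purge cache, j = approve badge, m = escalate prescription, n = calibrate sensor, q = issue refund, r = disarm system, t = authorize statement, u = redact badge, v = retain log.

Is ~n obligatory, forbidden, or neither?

Neither

Premise 2 is O(r → ~n), but O(r) is not derivable from the premises, so it does not yield O(~n).
No premise or chain of K-axiom applications forces O(~n), and none forces O(n). So ~n is neither obligatory nor forbidden under these norms.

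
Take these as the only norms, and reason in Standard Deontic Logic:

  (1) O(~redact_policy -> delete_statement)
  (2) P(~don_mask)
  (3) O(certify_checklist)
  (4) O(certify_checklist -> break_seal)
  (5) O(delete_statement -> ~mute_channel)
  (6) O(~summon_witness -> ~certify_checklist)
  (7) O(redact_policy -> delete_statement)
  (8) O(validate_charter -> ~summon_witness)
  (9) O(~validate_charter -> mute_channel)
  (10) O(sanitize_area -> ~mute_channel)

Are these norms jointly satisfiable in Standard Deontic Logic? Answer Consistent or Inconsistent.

Inconsistent

Premises 7 and 1 are O(redact_policy -> delete_statement) and O(~redact_policy -> delete_statement); every ideal world satisfies redact_policy or ~redact_policy, so in either case delete_statement holds — hence O(delete_statement).
Premise 5 is O(delete_statement -> ~mute_channel); since O(delete_statement), deontic closure gives O(~mute_channel).
The contrapositive of premise 9 (O(~validate_charter -> mute_channel)) is O(~mute_channel -> validate_charter), and O(~mute_channel) is already established, so O(validate_charter).
Premise 8 is O(validate_charter -> ~summon_witness); since O(validate_charter), deontic closure gives O(~summon_witness).
With premise 6, O(~summon_witness -> ~certify_checklist), the K-axiom yields O(~certify_checklist).
But premise 3 directly asserts O(certify_checklist).
We now have both O(~certify_checklist) and O(certify_checklist) — certify_checklist is simultaneously obligatory and forbidden, violating the D-axiom.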